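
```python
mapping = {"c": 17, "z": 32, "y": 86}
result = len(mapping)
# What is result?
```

Trace (tracking result):
mapping = {'c': 17, 'z': 32, 'y': 86}  # -> mapping = {'c': 17, 'z': 32, 'y': 86}
result = len(mapping)  # -> result = 3

Answer: 3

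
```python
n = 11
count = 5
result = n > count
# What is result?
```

Answer: True

Derivation:
Trace (tracking result):
n = 11  # -> n = 11
count = 5  # -> count = 5
result = n > count  # -> result = True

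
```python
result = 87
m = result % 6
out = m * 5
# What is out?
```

Trace (tracking out):
result = 87  # -> result = 87
m = result % 6  # -> m = 3
out = m * 5  # -> out = 15

Answer: 15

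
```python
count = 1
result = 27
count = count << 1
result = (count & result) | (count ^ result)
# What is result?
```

Answer: 27

Derivation:
Trace (tracking result):
count = 1  # -> count = 1
result = 27  # -> result = 27
count = count << 1  # -> count = 2
result = count & result | count ^ result  # -> result = 27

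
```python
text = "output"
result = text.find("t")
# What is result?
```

Answer: 2

Derivation:
Trace (tracking result):
text = 'output'  # -> text = 'output'
result = text.find('t')  # -> result = 2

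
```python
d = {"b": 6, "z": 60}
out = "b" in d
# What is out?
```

Trace (tracking out):
d = {'b': 6, 'z': 60}  # -> d = {'b': 6, 'z': 60}
out = 'b' in d  # -> out = True

Answer: True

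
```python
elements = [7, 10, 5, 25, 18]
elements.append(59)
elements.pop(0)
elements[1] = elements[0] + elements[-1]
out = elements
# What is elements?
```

Trace (tracking elements):
elements = [7, 10, 5, 25, 18]  # -> elements = [7, 10, 5, 25, 18]
elements.append(59)  # -> elements = [7, 10, 5, 25, 18, 59]
elements.pop(0)  # -> elements = [10, 5, 25, 18, 59]
elements[1] = elements[0] + elements[-1]  # -> elements = [10, 69, 25, 18, 59]
out = elements  # -> out = [10, 69, 25, 18, 59]

Answer: [10, 69, 25, 18, 59]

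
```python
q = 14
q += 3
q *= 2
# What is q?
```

Answer: 34

Derivation:
Trace (tracking q):
q = 14  # -> q = 14
q += 3  # -> q = 17
q *= 2  # -> q = 34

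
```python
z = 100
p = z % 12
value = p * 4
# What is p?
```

Trace (tracking p):
z = 100  # -> z = 100
p = z % 12  # -> p = 4
value = p * 4  # -> value = 16

Answer: 4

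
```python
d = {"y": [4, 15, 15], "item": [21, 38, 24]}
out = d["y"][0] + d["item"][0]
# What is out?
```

Trace (tracking out):
d = {'y': [4, 15, 15], 'item': [21, 38, 24]}  # -> d = {'y': [4, 15, 15], 'item': [21, 38, 24]}
out = d['y'][0] + d['item'][0]  # -> out = 25

Answer: 25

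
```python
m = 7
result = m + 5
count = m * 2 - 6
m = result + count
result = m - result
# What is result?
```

Trace (tracking result):
m = 7  # -> m = 7
result = m + 5  # -> result = 12
count = m * 2 - 6  # -> count = 8
m = result + count  # -> m = 20
result = m - result  # -> result = 8

Answer: 8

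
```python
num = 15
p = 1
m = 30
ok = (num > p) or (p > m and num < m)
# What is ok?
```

Trace (tracking ok):
num = 15  # -> num = 15
p = 1  # -> p = 1
m = 30  # -> m = 30
ok = num > p or (p > m and num < m)  # -> ok = True

Answer: True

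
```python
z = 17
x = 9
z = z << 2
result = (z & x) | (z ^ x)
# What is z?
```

Trace (tracking z):
z = 17  # -> z = 17
x = 9  # -> x = 9
z = z << 2  # -> z = 68
result = z & x | z ^ x  # -> result = 77

Answer: 68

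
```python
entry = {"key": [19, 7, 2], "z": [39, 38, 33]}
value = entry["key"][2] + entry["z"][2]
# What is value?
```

Trace (tracking value):
entry = {'key': [19, 7, 2], 'z': [39, 38, 33]}  # -> entry = {'key': [19, 7, 2], 'z': [39, 38, 33]}
value = entry['key'][2] + entry['z'][2]  # -> value = 35

Answer: 35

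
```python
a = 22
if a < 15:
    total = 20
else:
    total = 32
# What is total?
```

Trace (tracking total):
a = 22  # -> a = 22
if a < 15:  # condition is False
else:
    total = 32  # -> total = 32

Answer: 32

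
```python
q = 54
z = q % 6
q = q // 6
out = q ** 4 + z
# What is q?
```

Trace (tracking q):
q = 54  # -> q = 54
z = q % 6  # -> z = 0
q = q // 6  # -> q = 9
out = q ** 4 + z  # -> out = 6561

Answer: 9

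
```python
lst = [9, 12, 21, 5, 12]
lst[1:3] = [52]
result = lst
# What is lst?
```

Trace (tracking lst):
lst = [9, 12, 21, 5, 12]  # -> lst = [9, 12, 21, 5, 12]
lst[1:3] = [52]  # -> lst = [9, 52, 5, 12]
result = lst  # -> result = [9, 52, 5, 12]

Answer: [9, 52, 5, 12]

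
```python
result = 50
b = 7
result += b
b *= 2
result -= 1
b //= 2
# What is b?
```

Answer: 7

Derivation:
Trace (tracking b):
result = 50  # -> result = 50
b = 7  # -> b = 7
result += b  # -> result = 57
b *= 2  # -> b = 14
result -= 1  # -> result = 56
b //= 2  # -> b = 7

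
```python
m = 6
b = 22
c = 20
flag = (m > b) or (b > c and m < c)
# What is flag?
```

Trace (tracking flag):
m = 6  # -> m = 6
b = 22  # -> b = 22
c = 20  # -> c = 20
flag = m > b or (b > c and m < c)  # -> flag = True

Answer: True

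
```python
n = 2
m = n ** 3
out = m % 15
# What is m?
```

Trace (tracking m):
n = 2  # -> n = 2
m = n ** 3  # -> m = 8
out = m % 15  # -> out = 8

Answer: 8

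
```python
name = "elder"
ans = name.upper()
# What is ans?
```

Trace (tracking ans):
name = 'elder'  # -> name = 'elder'
ans = name.upper()  # -> ans = 'ELDER'

Answer: 'ELDER'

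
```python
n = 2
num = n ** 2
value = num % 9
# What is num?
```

Answer: 4

Derivation:
Trace (tracking num):
n = 2  # -> n = 2
num = n ** 2  # -> num = 4
value = num % 9  # -> value = 4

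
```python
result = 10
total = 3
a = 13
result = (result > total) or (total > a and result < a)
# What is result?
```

Trace (tracking result):
result = 10  # -> result = 10
total = 3  # -> total = 3
a = 13  # -> a = 13
result = result > total or (total > a and result < a)  # -> result = True

Answer: True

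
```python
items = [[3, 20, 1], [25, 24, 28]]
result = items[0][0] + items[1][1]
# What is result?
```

Trace (tracking result):
items = [[3, 20, 1], [25, 24, 28]]  # -> items = [[3, 20, 1], [25, 24, 28]]
result = items[0][0] + items[1][1]  # -> result = 27

Answer: 27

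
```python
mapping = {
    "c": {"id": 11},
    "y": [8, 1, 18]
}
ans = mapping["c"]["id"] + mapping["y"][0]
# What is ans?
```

Trace (tracking ans):
mapping = {'c': {'id': 11}, 'y': [8, 1, 18]}  # -> mapping = {'c': {'id': 11}, 'y': [8, 1, 18]}
ans = mapping['c']['id'] + mapping['y'][0]  # -> ans = 19

Answer: 19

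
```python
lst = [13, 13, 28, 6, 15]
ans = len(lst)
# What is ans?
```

Answer: 5

Derivation:
Trace (tracking ans):
lst = [13, 13, 28, 6, 15]  # -> lst = [13, 13, 28, 6, 15]
ans = len(lst)  # -> ans = 5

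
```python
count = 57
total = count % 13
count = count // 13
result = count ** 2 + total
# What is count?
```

Trace (tracking count):
count = 57  # -> count = 57
total = count % 13  # -> total = 5
count = count // 13  # -> count = 4
result = count ** 2 + total  # -> result = 21

Answer: 4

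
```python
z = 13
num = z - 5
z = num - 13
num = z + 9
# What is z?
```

Answer: -5

Derivation:
Trace (tracking z):
z = 13  # -> z = 13
num = z - 5  # -> num = 8
z = num - 13  # -> z = -5
num = z + 9  # -> num = 4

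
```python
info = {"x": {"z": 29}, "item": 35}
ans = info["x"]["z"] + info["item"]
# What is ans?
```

Answer: 64

Derivation:
Trace (tracking ans):
info = {'x': {'z': 29}, 'item': 35}  # -> info = {'x': {'z': 29}, 'item': 35}
ans = info['x']['z'] + info['item']  # -> ans = 64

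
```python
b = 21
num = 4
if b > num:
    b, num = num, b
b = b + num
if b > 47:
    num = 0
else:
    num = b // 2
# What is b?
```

Answer: 25

Derivation:
Trace (tracking b):
b = 21  # -> b = 21
num = 4  # -> num = 4
if b > num:  # condition is True
    b, num = (num, b)  # -> b = 4, num = 21
b = b + num  # -> b = 25
if b > 47:  # condition is False
else:
    num = b // 2  # -> num = 12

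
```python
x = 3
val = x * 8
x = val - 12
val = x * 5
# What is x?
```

Trace (tracking x):
x = 3  # -> x = 3
val = x * 8  # -> val = 24
x = val - 12  # -> x = 12
val = x * 5  # -> val = 60

Answer: 12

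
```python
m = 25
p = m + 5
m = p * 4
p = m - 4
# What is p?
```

Answer: 116

Derivation:
Trace (tracking p):
m = 25  # -> m = 25
p = m + 5  # -> p = 30
m = p * 4  # -> m = 120
p = m - 4  # -> p = 116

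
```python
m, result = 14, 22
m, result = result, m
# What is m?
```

Answer: 22

Derivation:
Trace (tracking m):
m, result = (14, 22)  # -> m = 14, result = 22
m, result = (result, m)  # -> m = 22, result = 14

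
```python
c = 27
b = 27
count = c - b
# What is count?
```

Answer: 0

Derivation:
Trace (tracking count):
c = 27  # -> c = 27
b = 27  # -> b = 27
count = c - b  # -> count = 0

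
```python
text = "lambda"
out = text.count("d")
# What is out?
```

Answer: 1

Derivation:
Trace (tracking out):
text = 'lambda'  # -> text = 'lambda'
out = text.count('d')  # -> out = 1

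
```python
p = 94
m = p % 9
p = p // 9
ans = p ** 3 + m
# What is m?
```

Trace (tracking m):
p = 94  # -> p = 94
m = p % 9  # -> m = 4
p = p // 9  # -> p = 10
ans = p ** 3 + m  # -> ans = 1004

Answer: 4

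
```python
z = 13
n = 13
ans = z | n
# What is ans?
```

Answer: 13

Derivation:
Trace (tracking ans):
z = 13  # -> z = 13
n = 13  # -> n = 13
ans = z | n  # -> ans = 13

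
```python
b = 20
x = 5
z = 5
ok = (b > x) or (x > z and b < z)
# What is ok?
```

Trace (tracking ok):
b = 20  # -> b = 20
x = 5  # -> x = 5
z = 5  # -> z = 5
ok = b > x or (x > z and b < z)  # -> ok = True

Answer: True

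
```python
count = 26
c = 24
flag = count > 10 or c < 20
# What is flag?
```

Answer: True

Derivation:
Trace (tracking flag):
count = 26  # -> count = 26
c = 24  # -> c = 24
flag = count > 10 or c < 20  # -> flag = True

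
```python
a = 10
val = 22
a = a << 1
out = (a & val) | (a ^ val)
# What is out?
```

Trace (tracking out):
a = 10  # -> a = 10
val = 22  # -> val = 22
a = a << 1  # -> a = 20
out = a & val | a ^ val  # -> out = 22

Answer: 22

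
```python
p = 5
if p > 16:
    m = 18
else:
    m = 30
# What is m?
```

Trace (tracking m):
p = 5  # -> p = 5
if p > 16:  # condition is False
else:
    m = 30  # -> m = 30

Answer: 30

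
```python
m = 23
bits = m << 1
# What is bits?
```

Answer: 46

Derivation:
Trace (tracking bits):
m = 23  # -> m = 23
bits = m << 1  # -> bits = 46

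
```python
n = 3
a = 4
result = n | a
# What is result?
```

Trace (tracking result):
n = 3  # -> n = 3
a = 4  # -> a = 4
result = n | a  # -> result = 7

Answer: 7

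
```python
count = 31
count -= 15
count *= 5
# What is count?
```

Trace (tracking count):
count = 31  # -> count = 31
count -= 15  # -> count = 16
count *= 5  # -> count = 80

Answer: 80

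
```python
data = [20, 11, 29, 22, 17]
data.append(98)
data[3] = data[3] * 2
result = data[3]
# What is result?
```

Trace (tracking result):
data = [20, 11, 29, 22, 17]  # -> data = [20, 11, 29, 22, 17]
data.append(98)  # -> data = [20, 11, 29, 22, 17, 98]
data[3] = data[3] * 2  # -> data = [20, 11, 29, 44, 17, 98]
result = data[3]  # -> result = 44

Answer: 44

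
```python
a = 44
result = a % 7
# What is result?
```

Answer: 2

Derivation:
Trace (tracking result):
a = 44  # -> a = 44
result = a % 7  # -> result = 2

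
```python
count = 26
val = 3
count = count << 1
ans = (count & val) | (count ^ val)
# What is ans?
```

Answer: 55

Derivation:
Trace (tracking ans):
count = 26  # -> count = 26
val = 3  # -> val = 3
count = count << 1  # -> count = 52
ans = count & val | count ^ val  # -> ans = 55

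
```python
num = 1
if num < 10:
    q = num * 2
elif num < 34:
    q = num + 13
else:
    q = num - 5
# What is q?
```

Trace (tracking q):
num = 1  # -> num = 1
if num < 10:  # condition is True
    q = num * 2  # -> q = 2

Answer: 2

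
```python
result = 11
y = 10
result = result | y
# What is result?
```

Trace (tracking result):
result = 11  # -> result = 11
y = 10  # -> y = 10
result = result | y  # -> result = 11

Answer: 11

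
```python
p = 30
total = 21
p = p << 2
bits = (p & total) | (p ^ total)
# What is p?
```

Trace (tracking p):
p = 30  # -> p = 30
total = 21  # -> total = 21
p = p << 2  # -> p = 120
bits = p & total | p ^ total  # -> bits = 125

Answer: 120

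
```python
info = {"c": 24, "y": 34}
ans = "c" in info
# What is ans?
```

Trace (tracking ans):
info = {'c': 24, 'y': 34}  # -> info = {'c': 24, 'y': 34}
ans = 'c' in info  # -> ans = True

Answer: True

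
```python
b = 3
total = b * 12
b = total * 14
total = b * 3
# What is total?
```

Trace (tracking total):
b = 3  # -> b = 3
total = b * 12  # -> total = 36
b = total * 14  # -> b = 504
total = b * 3  # -> total = 1512

Answer: 1512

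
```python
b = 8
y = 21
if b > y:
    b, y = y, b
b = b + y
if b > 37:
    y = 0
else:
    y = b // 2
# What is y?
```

Answer: 14

Derivation:
Trace (tracking y):
b = 8  # -> b = 8
y = 21  # -> y = 21
if b > y:  # condition is False
b = b + y  # -> b = 29
if b > 37:  # condition is False
else:
    y = b // 2  # -> y = 14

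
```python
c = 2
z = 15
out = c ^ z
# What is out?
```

Answer: 13

Derivation:
Trace (tracking out):
c = 2  # -> c = 2
z = 15  # -> z = 15
out = c ^ z  # -> out = 13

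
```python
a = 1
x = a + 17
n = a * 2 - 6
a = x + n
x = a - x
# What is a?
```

Trace (tracking a):
a = 1  # -> a = 1
x = a + 17  # -> x = 18
n = a * 2 - 6  # -> n = -4
a = x + n  # -> a = 14
x = a - x  # -> x = -4

Answer: 14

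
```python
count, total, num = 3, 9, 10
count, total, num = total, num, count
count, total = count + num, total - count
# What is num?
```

Answer: 3

Derivation:
Trace (tracking num):
count, total, num = (3, 9, 10)  # -> count = 3, total = 9, num = 10
count, total, num = (total, num, count)  # -> count = 9, total = 10, num = 3
count, total = (count + num, total - count)  # -> count = 12, total = 1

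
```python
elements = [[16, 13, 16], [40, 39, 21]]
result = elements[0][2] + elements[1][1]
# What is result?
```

Answer: 55

Derivation:
Trace (tracking result):
elements = [[16, 13, 16], [40, 39, 21]]  # -> elements = [[16, 13, 16], [40, 39, 21]]
result = elements[0][2] + elements[1][1]  # -> result = 55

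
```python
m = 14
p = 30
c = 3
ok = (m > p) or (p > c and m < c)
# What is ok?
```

Trace (tracking ok):
m = 14  # -> m = 14
p = 30  # -> p = 30
c = 3  # -> c = 3
ok = m > p or (p > c and m < c)  # -> ok = False

Answer: False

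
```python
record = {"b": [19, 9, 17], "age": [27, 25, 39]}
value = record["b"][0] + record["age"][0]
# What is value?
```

Answer: 46

Derivation:
Trace (tracking value):
record = {'b': [19, 9, 17], 'age': [27, 25, 39]}  # -> record = {'b': [19, 9, 17], 'age': [27, 25, 39]}
value = record['b'][0] + record['age'][0]  # -> value = 46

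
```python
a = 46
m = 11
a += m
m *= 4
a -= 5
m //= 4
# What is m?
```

Trace (tracking m):
a = 46  # -> a = 46
m = 11  # -> m = 11
a += m  # -> a = 57
m *= 4  # -> m = 44
a -= 5  # -> a = 52
m //= 4  # -> m = 11

Answer: 11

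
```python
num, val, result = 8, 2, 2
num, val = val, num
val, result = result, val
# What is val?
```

Trace (tracking val):
num, val, result = (8, 2, 2)  # -> num = 8, val = 2, result = 2
num, val = (val, num)  # -> num = 2, val = 8
val, result = (result, val)  # -> val = 2, result = 8

Answer: 2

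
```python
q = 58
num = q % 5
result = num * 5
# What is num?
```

Trace (tracking num):
q = 58  # -> q = 58
num = q % 5  # -> num = 3
result = num * 5  # -> result = 15

Answer: 3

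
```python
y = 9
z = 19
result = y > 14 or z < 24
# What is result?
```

Answer: True

Derivation:
Trace (tracking result):
y = 9  # -> y = 9
z = 19  # -> z = 19
result = y > 14 or z < 24  # -> result = True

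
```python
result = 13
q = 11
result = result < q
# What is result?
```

Answer: False

Derivation:
Trace (tracking result):
result = 13  # -> result = 13
q = 11  # -> q = 11
result = result < q  # -> result = False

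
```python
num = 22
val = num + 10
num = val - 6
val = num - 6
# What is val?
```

Answer: 20

Derivation:
Trace (tracking val):
num = 22  # -> num = 22
val = num + 10  # -> val = 32
num = val - 6  # -> num = 26
val = num - 6  # -> val = 20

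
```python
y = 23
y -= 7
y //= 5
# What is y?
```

Answer: 3

Derivation:
Trace (tracking y):
y = 23  # -> y = 23
y -= 7  # -> y = 16
y //= 5  # -> y = 3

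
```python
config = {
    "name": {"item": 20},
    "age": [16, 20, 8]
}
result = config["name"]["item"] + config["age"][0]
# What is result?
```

Answer: 36

Derivation:
Trace (tracking result):
config = {'name': {'item': 20}, 'age': [16, 20, 8]}  # -> config = {'name': {'item': 20}, 'age': [16, 20, 8]}
result = config['name']['item'] + config['age'][0]  # -> result = 36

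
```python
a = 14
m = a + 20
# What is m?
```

Trace (tracking m):
a = 14  # -> a = 14
m = a + 20  # -> m = 34

Answer: 34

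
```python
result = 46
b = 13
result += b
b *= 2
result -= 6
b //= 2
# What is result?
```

Answer: 53

Derivation:
Trace (tracking result):
result = 46  # -> result = 46
b = 13  # -> b = 13
result += b  # -> result = 59
b *= 2  # -> b = 26
result -= 6  # -> result = 53
b //= 2  # -> b = 13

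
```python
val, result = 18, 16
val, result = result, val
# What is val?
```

Trace (tracking val):
val, result = (18, 16)  # -> val = 18, result = 16
val, result = (result, val)  # -> val = 16, result = 18

Answer: 16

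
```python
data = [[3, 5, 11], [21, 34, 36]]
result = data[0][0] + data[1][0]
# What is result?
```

Answer: 24

Derivation:
Trace (tracking result):
data = [[3, 5, 11], [21, 34, 36]]  # -> data = [[3, 5, 11], [21, 34, 36]]
result = data[0][0] + data[1][0]  # -> result = 24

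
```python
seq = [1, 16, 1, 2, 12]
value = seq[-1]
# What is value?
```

Trace (tracking value):
seq = [1, 16, 1, 2, 12]  # -> seq = [1, 16, 1, 2, 12]
value = seq[-1]  # -> value = 12

Answer: 12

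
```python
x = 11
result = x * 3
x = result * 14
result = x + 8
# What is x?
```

Answer: 462

Derivation:
Trace (tracking x):
x = 11  # -> x = 11
result = x * 3  # -> result = 33
x = result * 14  # -> x = 462
result = x + 8  # -> result = 470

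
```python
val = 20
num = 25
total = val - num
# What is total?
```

Trace (tracking total):
val = 20  # -> val = 20
num = 25  # -> num = 25
total = val - num  # -> total = -5

Answer: -5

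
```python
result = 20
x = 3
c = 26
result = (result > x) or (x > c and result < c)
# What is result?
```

Answer: True

Derivation:
Trace (tracking result):
result = 20  # -> result = 20
x = 3  # -> x = 3
c = 26  # -> c = 26
result = result > x or (x > c and result < c)  # -> result = True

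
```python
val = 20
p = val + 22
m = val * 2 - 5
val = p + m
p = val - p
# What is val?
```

Trace (tracking val):
val = 20  # -> val = 20
p = val + 22  # -> p = 42
m = val * 2 - 5  # -> m = 35
val = p + m  # -> val = 77
p = val - p  # -> p = 35

Answer: 77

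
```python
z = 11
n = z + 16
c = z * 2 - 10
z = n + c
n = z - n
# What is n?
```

Answer: 12

Derivation:
Trace (tracking n):
z = 11  # -> z = 11
n = z + 16  # -> n = 27
c = z * 2 - 10  # -> c = 12
z = n + c  # -> z = 39
n = z - n  # -> n = 12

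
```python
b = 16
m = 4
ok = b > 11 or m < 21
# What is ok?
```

Trace (tracking ok):
b = 16  # -> b = 16
m = 4  # -> m = 4
ok = b > 11 or m < 21  # -> ok = True

Answer: True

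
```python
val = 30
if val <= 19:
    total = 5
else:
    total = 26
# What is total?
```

Trace (tracking total):
val = 30  # -> val = 30
if val <= 19:  # condition is False
else:
    total = 26  # -> total = 26

Answer: 26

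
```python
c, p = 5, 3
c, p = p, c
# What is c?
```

Answer: 3

Derivation:
Trace (tracking c):
c, p = (5, 3)  # -> c = 5, p = 3
c, p = (p, c)  # -> c = 3, p = 5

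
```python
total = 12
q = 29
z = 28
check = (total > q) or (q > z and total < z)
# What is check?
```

Trace (tracking check):
total = 12  # -> total = 12
q = 29  # -> q = 29
z = 28  # -> z = 28
check = total > q or (q > z and total < z)  # -> check = True

Answer: True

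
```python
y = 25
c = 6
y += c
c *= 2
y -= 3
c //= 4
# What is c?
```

Trace (tracking c):
y = 25  # -> y = 25
c = 6  # -> c = 6
y += c  # -> y = 31
c *= 2  # -> c = 12
y -= 3  # -> y = 28
c //= 4  # -> c = 3

Answer: 3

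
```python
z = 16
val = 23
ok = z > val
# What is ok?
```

Answer: False

Derivation:
Trace (tracking ok):
z = 16  # -> z = 16
val = 23  # -> val = 23
ok = z > val  # -> ok = False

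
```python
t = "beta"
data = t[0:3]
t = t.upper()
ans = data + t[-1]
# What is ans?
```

Answer: 'betA'

Derivation:
Trace (tracking ans):
t = 'beta'  # -> t = 'beta'
data = t[0:3]  # -> data = 'bet'
t = t.upper()  # -> t = 'BETA'
ans = data + t[-1]  # -> ans = 'betA'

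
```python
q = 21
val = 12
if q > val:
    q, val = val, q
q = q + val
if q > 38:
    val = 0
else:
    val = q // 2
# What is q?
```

Answer: 33

Derivation:
Trace (tracking q):
q = 21  # -> q = 21
val = 12  # -> val = 12
if q > val:  # condition is True
    q, val = (val, q)  # -> q = 12, val = 21
q = q + val  # -> q = 33
if q > 38:  # condition is False
else:
    val = q // 2  # -> val = 16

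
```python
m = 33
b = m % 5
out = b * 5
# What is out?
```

Trace (tracking out):
m = 33  # -> m = 33
b = m % 5  # -> b = 3
out = b * 5  # -> out = 15

Answer: 15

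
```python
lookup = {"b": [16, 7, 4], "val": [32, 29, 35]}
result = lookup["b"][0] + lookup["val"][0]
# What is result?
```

Answer: 48

Derivation:
Trace (tracking result):
lookup = {'b': [16, 7, 4], 'val': [32, 29, 35]}  # -> lookup = {'b': [16, 7, 4], 'val': [32, 29, 35]}
result = lookup['b'][0] + lookup['val'][0]  # -> result = 48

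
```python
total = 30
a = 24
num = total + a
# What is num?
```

Trace (tracking num):
total = 30  # -> total = 30
a = 24  # -> a = 24
num = total + a  # -> num = 54

Answer: 54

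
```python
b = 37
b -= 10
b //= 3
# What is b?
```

Answer: 9

Derivation:
Trace (tracking b):
b = 37  # -> b = 37
b -= 10  # -> b = 27
b //= 3  # -> b = 9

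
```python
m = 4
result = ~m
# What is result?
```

Trace (tracking result):
m = 4  # -> m = 4
result = ~m  # -> result = -5

Answer: -5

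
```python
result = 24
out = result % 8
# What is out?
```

Answer: 0

Derivation:
Trace (tracking out):
result = 24  # -> result = 24
out = result % 8  # -> out = 0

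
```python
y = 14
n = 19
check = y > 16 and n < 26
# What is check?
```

Trace (tracking check):
y = 14  # -> y = 14
n = 19  # -> n = 19
check = y > 16 and n < 26  # -> check = False

Answer: False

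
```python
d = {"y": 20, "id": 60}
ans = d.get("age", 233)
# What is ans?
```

Trace (tracking ans):
d = {'y': 20, 'id': 60}  # -> d = {'y': 20, 'id': 60}
ans = d.get('age', 233)  # -> ans = 233

Answer: 233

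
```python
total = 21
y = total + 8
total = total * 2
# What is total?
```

Trace (tracking total):
total = 21  # -> total = 21
y = total + 8  # -> y = 29
total = total * 2  # -> total = 42

Answer: 42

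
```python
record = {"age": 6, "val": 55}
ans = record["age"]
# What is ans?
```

Answer: 6

Derivation:
Trace (tracking ans):
record = {'age': 6, 'val': 55}  # -> record = {'age': 6, 'val': 55}
ans = record['age']  # -> ans = 6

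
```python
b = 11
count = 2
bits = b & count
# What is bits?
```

Answer: 2

Derivation:
Trace (tracking bits):
b = 11  # -> b = 11
count = 2  # -> count = 2
bits = b & count  # -> bits = 2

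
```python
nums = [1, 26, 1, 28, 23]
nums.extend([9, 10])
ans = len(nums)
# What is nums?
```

Trace (tracking nums):
nums = [1, 26, 1, 28, 23]  # -> nums = [1, 26, 1, 28, 23]
nums.extend([9, 10])  # -> nums = [1, 26, 1, 28, 23, 9, 10]
ans = len(nums)  # -> ans = 7

Answer: [1, 26, 1, 28, 23, 9, 10]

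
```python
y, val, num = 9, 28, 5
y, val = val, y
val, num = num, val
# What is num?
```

Trace (tracking num):
y, val, num = (9, 28, 5)  # -> y = 9, val = 28, num = 5
y, val = (val, y)  # -> y = 28, val = 9
val, num = (num, val)  # -> val = 5, num = 9

Answer: 9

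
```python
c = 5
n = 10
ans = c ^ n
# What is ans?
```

Answer: 15

Derivation:
Trace (tracking ans):
c = 5  # -> c = 5
n = 10  # -> n = 10
ans = c ^ n  # -> ans = 15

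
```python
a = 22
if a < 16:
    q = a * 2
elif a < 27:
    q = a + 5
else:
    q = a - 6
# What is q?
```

Trace (tracking q):
a = 22  # -> a = 22
if a < 16:  # condition is False
elif a < 27:  # condition is True
    q = a + 5  # -> q = 27

Answer: 27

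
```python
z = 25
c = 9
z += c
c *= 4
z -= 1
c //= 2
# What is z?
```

Answer: 33

Derivation:
Trace (tracking z):
z = 25  # -> z = 25
c = 9  # -> c = 9
z += c  # -> z = 34
c *= 4  # -> c = 36
z -= 1  # -> z = 33
c //= 2  # -> c = 18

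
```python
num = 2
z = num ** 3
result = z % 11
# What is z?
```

Answer: 8

Derivation:
Trace (tracking z):
num = 2  # -> num = 2
z = num ** 3  # -> z = 8
result = z % 11  # -> result = 8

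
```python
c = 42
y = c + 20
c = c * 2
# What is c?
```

Trace (tracking c):
c = 42  # -> c = 42
y = c + 20  # -> y = 62
c = c * 2  # -> c = 84

Answer: 84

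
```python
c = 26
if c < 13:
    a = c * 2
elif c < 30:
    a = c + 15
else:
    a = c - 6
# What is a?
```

Trace (tracking a):
c = 26  # -> c = 26
if c < 13:  # condition is False
elif c < 30:  # condition is True
    a = c + 15  # -> a = 41

Answer: 41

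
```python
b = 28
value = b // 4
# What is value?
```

Trace (tracking value):
b = 28  # -> b = 28
value = b // 4  # -> value = 7

Answer: 7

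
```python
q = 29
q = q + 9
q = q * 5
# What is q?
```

Trace (tracking q):
q = 29  # -> q = 29
q = q + 9  # -> q = 38
q = q * 5  # -> q = 190

Answer: 190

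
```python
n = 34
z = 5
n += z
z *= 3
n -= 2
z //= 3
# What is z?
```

Trace (tracking z):
n = 34  # -> n = 34
z = 5  # -> z = 5
n += z  # -> n = 39
z *= 3  # -> z = 15
n -= 2  # -> n = 37
z //= 3  # -> z = 5

Answer: 5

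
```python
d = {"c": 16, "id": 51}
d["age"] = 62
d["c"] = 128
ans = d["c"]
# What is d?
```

Trace (tracking d):
d = {'c': 16, 'id': 51}  # -> d = {'c': 16, 'id': 51}
d['age'] = 62  # -> d = {'c': 16, 'id': 51, 'age': 62}
d['c'] = 128  # -> d = {'c': 128, 'id': 51, 'age': 62}
ans = d['c']  # -> ans = 128

Answer: {'c': 128, 'id': 51, 'age': 62}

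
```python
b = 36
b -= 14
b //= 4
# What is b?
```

Answer: 5

Derivation:
Trace (tracking b):
b = 36  # -> b = 36
b -= 14  # -> b = 22
b //= 4  # -> b = 5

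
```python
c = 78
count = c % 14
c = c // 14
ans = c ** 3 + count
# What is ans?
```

Trace (tracking ans):
c = 78  # -> c = 78
count = c % 14  # -> count = 8
c = c // 14  # -> c = 5
ans = c ** 3 + count  # -> ans = 133

Answer: 133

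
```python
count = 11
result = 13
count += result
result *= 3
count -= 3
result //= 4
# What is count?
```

Answer: 21

Derivation:
Trace (tracking count):
count = 11  # -> count = 11
result = 13  # -> result = 13
count += result  # -> count = 24
result *= 3  # -> result = 39
count -= 3  # -> count = 21
result //= 4  # -> result = 9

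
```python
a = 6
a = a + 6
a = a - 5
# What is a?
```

Answer: 7

Derivation:
Trace (tracking a):
a = 6  # -> a = 6
a = a + 6  # -> a = 12
a = a - 5  # -> a = 7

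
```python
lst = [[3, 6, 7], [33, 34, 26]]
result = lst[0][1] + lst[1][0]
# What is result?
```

Answer: 39

Derivation:
Trace (tracking result):
lst = [[3, 6, 7], [33, 34, 26]]  # -> lst = [[3, 6, 7], [33, 34, 26]]
result = lst[0][1] + lst[1][0]  # -> result = 39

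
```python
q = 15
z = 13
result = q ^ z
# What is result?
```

Answer: 2

Derivation:
Trace (tracking result):
q = 15  # -> q = 15
z = 13  # -> z = 13
result = q ^ z  # -> result = 2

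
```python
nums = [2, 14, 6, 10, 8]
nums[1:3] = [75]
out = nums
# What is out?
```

Trace (tracking out):
nums = [2, 14, 6, 10, 8]  # -> nums = [2, 14, 6, 10, 8]
nums[1:3] = [75]  # -> nums = [2, 75, 10, 8]
out = nums  # -> out = [2, 75, 10, 8]

Answer: [2, 75, 10, 8]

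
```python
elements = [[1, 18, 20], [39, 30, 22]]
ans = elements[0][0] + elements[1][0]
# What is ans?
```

Trace (tracking ans):
elements = [[1, 18, 20], [39, 30, 22]]  # -> elements = [[1, 18, 20], [39, 30, 22]]
ans = elements[0][0] + elements[1][0]  # -> ans = 40

Answer: 40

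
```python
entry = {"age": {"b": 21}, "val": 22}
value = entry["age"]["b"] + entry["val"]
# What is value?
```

Answer: 43

Derivation:
Trace (tracking value):
entry = {'age': {'b': 21}, 'val': 22}  # -> entry = {'age': {'b': 21}, 'val': 22}
value = entry['age']['b'] + entry['val']  # -> value = 43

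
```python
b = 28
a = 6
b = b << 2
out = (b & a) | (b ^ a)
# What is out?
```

Trace (tracking out):
b = 28  # -> b = 28
a = 6  # -> a = 6
b = b << 2  # -> b = 112
out = b & a | b ^ a  # -> out = 118

Answer: 118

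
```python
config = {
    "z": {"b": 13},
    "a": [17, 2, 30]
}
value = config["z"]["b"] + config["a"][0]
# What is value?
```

Trace (tracking value):
config = {'z': {'b': 13}, 'a': [17, 2, 30]}  # -> config = {'z': {'b': 13}, 'a': [17, 2, 30]}
value = config['z']['b'] + config['a'][0]  # -> value = 30

Answer: 30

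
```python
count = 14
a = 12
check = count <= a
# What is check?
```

Answer: False

Derivation:
Trace (tracking check):
count = 14  # -> count = 14
a = 12  # -> a = 12
check = count <= a  # -> check = False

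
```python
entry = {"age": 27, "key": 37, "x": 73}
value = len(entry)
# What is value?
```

Answer: 3

Derivation:
Trace (tracking value):
entry = {'age': 27, 'key': 37, 'x': 73}  # -> entry = {'age': 27, 'key': 37, 'x': 73}
value = len(entry)  # -> value = 3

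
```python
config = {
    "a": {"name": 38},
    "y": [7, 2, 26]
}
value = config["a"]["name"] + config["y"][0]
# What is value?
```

Trace (tracking value):
config = {'a': {'name': 38}, 'y': [7, 2, 26]}  # -> config = {'a': {'name': 38}, 'y': [7, 2, 26]}
value = config['a']['name'] + config['y'][0]  # -> value = 45

Answer: 45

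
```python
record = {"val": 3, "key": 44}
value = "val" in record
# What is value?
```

Answer: True

Derivation:
Trace (tracking value):
record = {'val': 3, 'key': 44}  # -> record = {'val': 3, 'key': 44}
value = 'val' in record  # -> value = True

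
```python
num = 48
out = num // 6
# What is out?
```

Trace (tracking out):
num = 48  # -> num = 48
out = num // 6  # -> out = 8

Answer: 8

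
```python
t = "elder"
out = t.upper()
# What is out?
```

Answer: 'ELDER'

Derivation:
Trace (tracking out):
t = 'elder'  # -> t = 'elder'
out = t.upper()  # -> out = 'ELDER'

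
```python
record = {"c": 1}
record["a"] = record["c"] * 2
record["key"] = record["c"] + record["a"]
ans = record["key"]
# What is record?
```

Answer: {'c': 1, 'a': 2, 'key': 3}

Derivation:
Trace (tracking record):
record = {'c': 1}  # -> record = {'c': 1}
record['a'] = record['c'] * 2  # -> record = {'c': 1, 'a': 2}
record['key'] = record['c'] + record['a']  # -> record = {'c': 1, 'a': 2, 'key': 3}
ans = record['key']  # -> ans = 3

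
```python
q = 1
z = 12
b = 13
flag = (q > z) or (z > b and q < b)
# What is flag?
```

Answer: False

Derivation:
Trace (tracking flag):
q = 1  # -> q = 1
z = 12  # -> z = 12
b = 13  # -> b = 13
flag = q > z or (z > b and q < b)  # -> flag = False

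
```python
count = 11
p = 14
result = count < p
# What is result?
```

Answer: True

Derivation:
Trace (tracking result):
count = 11  # -> count = 11
p = 14  # -> p = 14
result = count < p  # -> result = True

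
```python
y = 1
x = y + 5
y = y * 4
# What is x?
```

Trace (tracking x):
y = 1  # -> y = 1
x = y + 5  # -> x = 6
y = y * 4  # -> y = 4

Answer: 6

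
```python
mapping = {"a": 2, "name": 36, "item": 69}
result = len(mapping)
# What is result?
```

Trace (tracking result):
mapping = {'a': 2, 'name': 36, 'item': 69}  # -> mapping = {'a': 2, 'name': 36, 'item': 69}
result = len(mapping)  # -> result = 3

Answer: 3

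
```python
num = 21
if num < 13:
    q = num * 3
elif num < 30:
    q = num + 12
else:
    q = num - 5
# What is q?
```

Trace (tracking q):
num = 21  # -> num = 21
if num < 13:  # condition is False
elif num < 30:  # condition is True
    q = num + 12  # -> q = 33

Answer: 33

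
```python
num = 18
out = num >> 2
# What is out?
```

Trace (tracking out):
num = 18  # -> num = 18
out = num >> 2  # -> out = 4

Answer: 4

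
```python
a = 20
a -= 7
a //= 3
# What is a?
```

Trace (tracking a):
a = 20  # -> a = 20
a -= 7  # -> a = 13
a //= 3  # -> a = 4

Answer: 4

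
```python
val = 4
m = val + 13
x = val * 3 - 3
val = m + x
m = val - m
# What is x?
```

Answer: 9

Derivation:
Trace (tracking x):
val = 4  # -> val = 4
m = val + 13  # -> m = 17
x = val * 3 - 3  # -> x = 9
val = m + x  # -> val = 26
m = val - m  # -> m = 9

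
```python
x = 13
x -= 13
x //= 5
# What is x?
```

Answer: 0

Derivation:
Trace (tracking x):
x = 13  # -> x = 13
x -= 13  # -> x = 0
x //= 5  # -> x = 0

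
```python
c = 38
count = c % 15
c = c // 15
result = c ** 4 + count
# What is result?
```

Answer: 24

Derivation:
Trace (tracking result):
c = 38  # -> c = 38
count = c % 15  # -> count = 8
c = c // 15  # -> c = 2
result = c ** 4 + count  # -> result = 24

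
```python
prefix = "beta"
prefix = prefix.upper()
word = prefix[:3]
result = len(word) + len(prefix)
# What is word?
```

Answer: 'BET'

Derivation:
Trace (tracking word):
prefix = 'beta'  # -> prefix = 'beta'
prefix = prefix.upper()  # -> prefix = 'BETA'
word = prefix[:3]  # -> word = 'BET'
result = len(word) + len(prefix)  # -> result = 7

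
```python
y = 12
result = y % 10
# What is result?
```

Answer: 2

Derivation:
Trace (tracking result):
y = 12  # -> y = 12
result = y % 10  # -> result = 2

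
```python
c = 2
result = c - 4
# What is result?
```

Trace (tracking result):
c = 2  # -> c = 2
result = c - 4  # -> result = -2

Answer: -2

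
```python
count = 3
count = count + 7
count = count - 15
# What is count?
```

Trace (tracking count):
count = 3  # -> count = 3
count = count + 7  # -> count = 10
count = count - 15  # -> count = -5

Answer: -5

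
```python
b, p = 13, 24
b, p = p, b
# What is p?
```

Trace (tracking p):
b, p = (13, 24)  # -> b = 13, p = 24
b, p = (p, b)  # -> b = 24, p = 13

Answer: 13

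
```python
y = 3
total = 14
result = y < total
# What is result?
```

Trace (tracking result):
y = 3  # -> y = 3
total = 14  # -> total = 14
result = y < total  # -> result = True

Answer: True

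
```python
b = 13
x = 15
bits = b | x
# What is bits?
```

Answer: 15

Derivation:
Trace (tracking bits):
b = 13  # -> b = 13
x = 15  # -> x = 15
bits = b | x  # -> bits = 15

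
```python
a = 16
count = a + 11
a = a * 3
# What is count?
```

Trace (tracking count):
a = 16  # -> a = 16
count = a + 11  # -> count = 27
a = a * 3  # -> a = 48

Answer: 27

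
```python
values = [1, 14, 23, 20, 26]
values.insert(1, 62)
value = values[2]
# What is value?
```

Trace (tracking value):
values = [1, 14, 23, 20, 26]  # -> values = [1, 14, 23, 20, 26]
values.insert(1, 62)  # -> values = [1, 62, 14, 23, 20, 26]
value = values[2]  # -> value = 14

Answer: 14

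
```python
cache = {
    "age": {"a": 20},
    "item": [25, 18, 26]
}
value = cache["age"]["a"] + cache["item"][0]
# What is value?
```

Answer: 45

Derivation:
Trace (tracking value):
cache = {'age': {'a': 20}, 'item': [25, 18, 26]}  # -> cache = {'age': {'a': 20}, 'item': [25, 18, 26]}
value = cache['age']['a'] + cache['item'][0]  # -> value = 45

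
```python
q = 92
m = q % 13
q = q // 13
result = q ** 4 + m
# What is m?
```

Answer: 1

Derivation:
Trace (tracking m):
q = 92  # -> q = 92
m = q % 13  # -> m = 1
q = q // 13  # -> q = 7
result = q ** 4 + m  # -> result = 2402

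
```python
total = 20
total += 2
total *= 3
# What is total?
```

Trace (tracking total):
total = 20  # -> total = 20
total += 2  # -> total = 22
total *= 3  # -> total = 66

Answer: 66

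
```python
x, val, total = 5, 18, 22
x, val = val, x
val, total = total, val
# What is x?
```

Trace (tracking x):
x, val, total = (5, 18, 22)  # -> x = 5, val = 18, total = 22
x, val = (val, x)  # -> x = 18, val = 5
val, total = (total, val)  # -> val = 22, total = 5

Answer: 18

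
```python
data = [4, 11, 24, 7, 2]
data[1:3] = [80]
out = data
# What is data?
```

Answer: [4, 80, 7, 2]

Derivation:
Trace (tracking data):
data = [4, 11, 24, 7, 2]  # -> data = [4, 11, 24, 7, 2]
data[1:3] = [80]  # -> data = [4, 80, 7, 2]
out = data  # -> out = [4, 80, 7, 2]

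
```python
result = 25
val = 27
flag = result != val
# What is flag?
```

Trace (tracking flag):
result = 25  # -> result = 25
val = 27  # -> val = 27
flag = result != val  # -> flag = True

Answer: True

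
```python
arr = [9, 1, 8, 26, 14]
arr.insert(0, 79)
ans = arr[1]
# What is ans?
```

Answer: 9

Derivation:
Trace (tracking ans):
arr = [9, 1, 8, 26, 14]  # -> arr = [9, 1, 8, 26, 14]
arr.insert(0, 79)  # -> arr = [79, 9, 1, 8, 26, 14]
ans = arr[1]  # -> ans = 9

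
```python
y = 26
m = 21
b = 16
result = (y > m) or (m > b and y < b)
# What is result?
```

Answer: True

Derivation:
Trace (tracking result):
y = 26  # -> y = 26
m = 21  # -> m = 21
b = 16  # -> b = 16
result = y > m or (m > b and y < b)  # -> result = True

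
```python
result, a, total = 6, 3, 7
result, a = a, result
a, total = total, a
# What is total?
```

Trace (tracking total):
result, a, total = (6, 3, 7)  # -> result = 6, a = 3, total = 7
result, a = (a, result)  # -> result = 3, a = 6
a, total = (total, a)  # -> a = 7, total = 6

Answer: 6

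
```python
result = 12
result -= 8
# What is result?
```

Answer: 4

Derivation:
Trace (tracking result):
result = 12  # -> result = 12
result -= 8  # -> result = 4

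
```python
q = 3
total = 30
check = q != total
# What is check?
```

Trace (tracking check):
q = 3  # -> q = 3
total = 30  # -> total = 30
check = q != total  # -> check = True

Answer: True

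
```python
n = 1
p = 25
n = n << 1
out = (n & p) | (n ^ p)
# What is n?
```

Answer: 2

Derivation:
Trace (tracking n):
n = 1  # -> n = 1
p = 25  # -> p = 25
n = n << 1  # -> n = 2
out = n & p | n ^ p  # -> out = 27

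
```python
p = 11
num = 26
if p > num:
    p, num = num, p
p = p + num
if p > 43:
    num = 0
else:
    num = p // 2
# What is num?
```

Answer: 18

Derivation:
Trace (tracking num):
p = 11  # -> p = 11
num = 26  # -> num = 26
if p > num:  # condition is False
p = p + num  # -> p = 37
if p > 43:  # condition is False
else:
    num = p // 2  # -> num = 18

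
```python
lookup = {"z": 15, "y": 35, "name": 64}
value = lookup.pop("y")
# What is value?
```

Trace (tracking value):
lookup = {'z': 15, 'y': 35, 'name': 64}  # -> lookup = {'z': 15, 'y': 35, 'name': 64}
value = lookup.pop('y')  # -> value = 35

Answer: 35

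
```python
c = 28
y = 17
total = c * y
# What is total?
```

Trace (tracking total):
c = 28  # -> c = 28
y = 17  # -> y = 17
total = c * y  # -> total = 476

Answer: 476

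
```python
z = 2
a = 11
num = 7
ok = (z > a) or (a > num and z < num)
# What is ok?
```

Answer: True

Derivation:
Trace (tracking ok):
z = 2  # -> z = 2
a = 11  # -> a = 11
num = 7  # -> num = 7
ok = z > a or (a > num and z < num)  # -> ok = True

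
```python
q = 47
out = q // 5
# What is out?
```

Trace (tracking out):
q = 47  # -> q = 47
out = q // 5  # -> out = 9

Answer: 9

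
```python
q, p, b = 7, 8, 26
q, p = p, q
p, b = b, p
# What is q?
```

Answer: 8

Derivation:
Trace (tracking q):
q, p, b = (7, 8, 26)  # -> q = 7, p = 8, b = 26
q, p = (p, q)  # -> q = 8, p = 7
p, b = (b, p)  # -> p = 26, b = 7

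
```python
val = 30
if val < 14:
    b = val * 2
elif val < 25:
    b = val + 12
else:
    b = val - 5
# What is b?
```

Trace (tracking b):
val = 30  # -> val = 30
if val < 14:  # condition is False
elif val < 25:  # condition is False
else:
    b = val - 5  # -> b = 25

Answer: 25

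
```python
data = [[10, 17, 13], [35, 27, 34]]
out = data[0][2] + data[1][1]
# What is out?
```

Answer: 40

Derivation:
Trace (tracking out):
data = [[10, 17, 13], [35, 27, 34]]  # -> data = [[10, 17, 13], [35, 27, 34]]
out = data[0][2] + data[1][1]  # -> out = 40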